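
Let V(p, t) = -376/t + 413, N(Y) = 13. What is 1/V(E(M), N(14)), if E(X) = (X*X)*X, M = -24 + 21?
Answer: 13/4993 ≈ 0.0026036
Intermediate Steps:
M = -3
E(X) = X³ (E(X) = X²*X = X³)
V(p, t) = 413 - 376/t
1/V(E(M), N(14)) = 1/(413 - 376/13) = 1/(4993/13) = 13/4993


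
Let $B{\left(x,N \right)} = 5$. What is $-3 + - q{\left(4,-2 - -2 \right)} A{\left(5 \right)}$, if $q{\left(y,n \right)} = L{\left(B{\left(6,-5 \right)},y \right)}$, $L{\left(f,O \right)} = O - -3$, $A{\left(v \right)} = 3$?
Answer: $-24$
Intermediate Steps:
$L{\left(f,O \right)} = 3 + O$ ($L{\left(f,O \right)} = O + 3 = 3 + O$)
$q{\left(y,n \right)} = 3 + y$
$-3 + - q{\left(4,-2 - -2 \right)} A{\left(5 \right)} = -3 + - (3 + 4) 3 = -3 + \left(-1\right) 7 \cdot 3 = -3 - 21 = -24$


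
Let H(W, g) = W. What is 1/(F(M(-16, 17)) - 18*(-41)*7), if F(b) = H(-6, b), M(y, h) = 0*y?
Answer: 1/5160 ≈ 0.00019380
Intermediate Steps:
M(y, h) = 0
F(b) = -6
1/(F(M(-16, 17)) - 18*(-41)*7) = 1/(-6 - 18*(-41)*7) = 1/(-6 + 738*7) = 1/(-6 + 5166) = 1/5160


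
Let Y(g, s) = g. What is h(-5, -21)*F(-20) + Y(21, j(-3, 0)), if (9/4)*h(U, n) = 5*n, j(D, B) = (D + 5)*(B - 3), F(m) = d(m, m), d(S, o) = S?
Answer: 2863/3 ≈ 954.33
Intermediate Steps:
F(m) = m
j(D, B) = (-3 + B)*(5 + D) (j(D, B) = (5 + D)*(-3 + B) = (-3 + B)*(5 + D))
h(U, n) = 20*n/9 (h(U, n) = 4*(5*n)/9 = 20*n/9)
h(-5, -21)*F(-20) + Y(21, j(-3, 0)) = ((20/9)*(-21))*(-20) + 21 = -140/3*(-20) + 21 = 2800/3 + 21 = 2863/3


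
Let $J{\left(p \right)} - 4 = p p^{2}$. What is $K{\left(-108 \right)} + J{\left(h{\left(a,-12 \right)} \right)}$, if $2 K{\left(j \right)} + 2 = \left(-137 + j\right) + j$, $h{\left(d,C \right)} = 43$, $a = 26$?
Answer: $\frac{158667}{2} \approx 79334.0$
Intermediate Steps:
$K{\left(j \right)} = - \frac{139}{2} + j$ ($K{\left(j \right)} = -1 + \frac{\left(-137 + j\right) + j}{2} = -1 + \frac{-137 + 2 j}{2} = -1 + \left(- \frac{137}{2} + j\right) = - \frac{139}{2} + j$)
$J{\left(p \right)} = 4 + p^{3}$ ($J{\left(p \right)} = 4 + p p^{2} = 4 + p^{3}$)
$K{\left(-108 \right)} + J{\left(h{\left(a,-12 \right)} \right)} = \left(- \frac{139}{2} - 108\right) + \left(4 + 43^{3}\right) = - \frac{355}{2} + \left(4 + 79507\right) = - \frac{355}{2} + 79511 = \frac{158667}{2}$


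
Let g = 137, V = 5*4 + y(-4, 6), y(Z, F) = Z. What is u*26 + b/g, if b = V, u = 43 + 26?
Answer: 245794/137 ≈ 1794.1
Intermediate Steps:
u = 69
V = 16 (V = 5*4 - 4 = 20 - 4 = 16)
b = 16
u*26 + b/g = 69*26 + 16/137 = 1794 + 16*(1/137) = 1794 + 16/137 = 245794/137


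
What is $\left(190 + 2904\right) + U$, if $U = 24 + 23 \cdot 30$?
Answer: $3808$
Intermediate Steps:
$U = 714$ ($U = 24 + 690 = 714$)
$\left(190 + 2904\right) + U = \left(190 + 2904\right) + 714 = 3094 + 714 = 3808$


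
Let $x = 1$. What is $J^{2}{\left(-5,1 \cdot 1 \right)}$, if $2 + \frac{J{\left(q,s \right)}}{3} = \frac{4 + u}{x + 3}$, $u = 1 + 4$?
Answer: $\frac{9}{16} \approx 0.5625$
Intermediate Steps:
$u = 5$
$J{\left(q,s \right)} = \frac{3}{4}$ ($J{\left(q,s \right)} = -6 + 3 \frac{4 + 5}{1 + 3} = -6 + 3 \cdot \frac{9}{4} = -6 + \frac{27}{4} = \frac{3}{4}$)
$J^{2}{\left(-5,1 \cdot 1 \right)} = \left(\frac{3}{4}\right)^{2} = \frac{9}{16}$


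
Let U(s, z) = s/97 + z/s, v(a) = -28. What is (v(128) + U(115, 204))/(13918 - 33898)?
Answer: 93109/74292300 ≈ 0.0012533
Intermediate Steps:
U(s, z) = s/97 + z/s (U(s, z) = s*(1/97) + z/s = s/97 + z/s)
(v(128) + U(115, 204))/(13918 - 33898) = (-28 + ((1/97)*115 + 204/115))/(13918 - 33898) = (-28 + (115/97 + 204*(1/115)))/(-19980) = (-28 + (115/97 + 204/115))*(-1/19980) = (-28 + 33013/11155)*(-1/19980) = -279327/11155*(-1/19980) = 93109/74292300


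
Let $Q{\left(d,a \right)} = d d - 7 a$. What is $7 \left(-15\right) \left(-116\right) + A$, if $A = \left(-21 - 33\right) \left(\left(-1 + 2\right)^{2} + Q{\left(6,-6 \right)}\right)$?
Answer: $7914$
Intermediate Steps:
$Q{\left(d,a \right)} = d^{2} - 7 a$
$A = -4266$ ($A = \left(-21 - 33\right) \left(\left(-1 + 2\right)^{2} + \left(6^{2} - -42\right)\right) = - 54 \left(1^{2} + \left(36 + 42\right)\right) = - 54 \left(1 + 78\right) = \left(-54\right) 79 = -4266$)
$7 \left(-15\right) \left(-116\right) + A = 7 \left(-15\right) \left(-116\right) - 4266 = \left(-105\right) \left(-116\right) - 4266 = 12180 - 4266 = 7914$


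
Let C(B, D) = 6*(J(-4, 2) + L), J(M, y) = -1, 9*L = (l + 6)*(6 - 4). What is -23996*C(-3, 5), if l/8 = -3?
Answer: 719880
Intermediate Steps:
l = -24 (l = 8*(-3) = -24)
L = -4 (L = ((-24 + 6)*(6 - 4))/9 = (-18*2)/9 = (1/9)*(-36) = -4)
C(B, D) = -30 (C(B, D) = 6*(-1 - 4) = 6*(-5) = -30)
-23996*C(-3, 5) = -23996*(-30) = 719880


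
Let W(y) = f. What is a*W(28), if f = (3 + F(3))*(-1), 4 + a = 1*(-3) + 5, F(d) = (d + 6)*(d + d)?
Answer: 114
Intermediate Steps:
F(d) = 2*d*(6 + d) (F(d) = (6 + d)*(2*d) = 2*d*(6 + d))
a = -2 (a = -4 + (1*(-3) + 5) = -4 + (-3 + 5) = -4 + 2 = -2)
f = -57 (f = (3 + 2*3*(6 + 3))*(-1) = (3 + 2*3*9)*(-1) = (3 + 54)*(-1) = 57*(-1) = -57)
W(y) = -57
a*W(28) = -2*(-57) = 114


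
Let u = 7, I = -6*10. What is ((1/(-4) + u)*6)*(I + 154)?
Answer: 3807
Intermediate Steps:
I = -60
((1/(-4) + u)*6)*(I + 154) = ((1/(-4) + 7)*6)*(-60 + 154) = ((-¼ + 7)*6)*94 = ((27/4)*6)*94 = (81/2)*94 = 3807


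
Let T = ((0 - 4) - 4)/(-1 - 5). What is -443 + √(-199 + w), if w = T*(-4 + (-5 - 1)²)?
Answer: -443 + I*√1407/3 ≈ -443.0 + 12.503*I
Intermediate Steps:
T = 4/3 (T = (-4 - 4)/(-6) = -8*(-⅙) = 4/3 ≈ 1.3333)
w = 128/3 (w = 4*(-4 + (-5 - 1)²)/3 = 4*(-4 + (-6)²)/3 = 4*(-4 + 36)/3 = (4/3)*32 = 128/3 ≈ 42.667)
-443 + √(-199 + w) = -443 + √(-199 + 128/3) = -443 + √(-469/3) = -443 + I*√1407/3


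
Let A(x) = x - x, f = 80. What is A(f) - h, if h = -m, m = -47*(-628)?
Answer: 29516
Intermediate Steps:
m = 29516
h = -29516 (h = -1*29516 = -29516)
A(x) = 0
A(f) - h = 0 - 1*(-29516) = 0 + 29516 = 29516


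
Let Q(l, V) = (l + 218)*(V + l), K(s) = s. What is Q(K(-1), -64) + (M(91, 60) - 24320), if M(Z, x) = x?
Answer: -38365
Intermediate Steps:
Q(l, V) = (218 + l)*(V + l)
Q(K(-1), -64) + (M(91, 60) - 24320) = ((-1)**2 + 218*(-64) + 218*(-1) - 64*(-1)) + (60 - 24320) = (1 - 13952 - 218 + 64) - 24260 = -14105 - 24260 = -38365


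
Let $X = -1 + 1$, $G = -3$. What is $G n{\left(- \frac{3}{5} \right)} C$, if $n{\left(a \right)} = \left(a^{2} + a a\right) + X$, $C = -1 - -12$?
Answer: $- \frac{594}{25} \approx -23.76$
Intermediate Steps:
$C = 11$ ($C = -1 + 12 = 11$)
$X = 0$
$n{\left(a \right)} = 2 a^{2}$ ($n{\left(a \right)} = \left(a^{2} + a a\right) + 0 = \left(a^{2} + a^{2}\right) + 0 = 2 a^{2} + 0 = 2 a^{2}$)
$G n{\left(- \frac{3}{5} \right)} C = - 3 \cdot 2 \left(- \frac{3}{5}\right)^{2} \cdot 11 = - 3 \cdot 2 \cdot \frac{9}{25} \cdot 11 = \left(-3\right) \frac{18}{25} \cdot 11 = \left(- \frac{54}{25}\right) 11 = - \frac{594}{25}$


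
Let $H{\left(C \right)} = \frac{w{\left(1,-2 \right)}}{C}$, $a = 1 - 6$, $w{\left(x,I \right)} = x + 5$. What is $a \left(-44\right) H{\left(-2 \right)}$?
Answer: $-660$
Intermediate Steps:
$w{\left(x,I \right)} = 5 + x$
$a = -5$ ($a = 1 - 6 = -5$)
$H{\left(C \right)} = \frac{6}{C}$ ($H{\left(C \right)} = \frac{5 + 1}{C} = \frac{6}{C}$)
$a \left(-44\right) H{\left(-2 \right)} = \left(-5\right) \left(-44\right) \frac{6}{-2} = 220 \cdot 6 \left(- \frac{1}{2}\right) = 220 \left(-3\right) = -660$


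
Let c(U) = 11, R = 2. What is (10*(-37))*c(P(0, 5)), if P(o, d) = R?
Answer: -4070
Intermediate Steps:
P(o, d) = 2
(10*(-37))*c(P(0, 5)) = (10*(-37))*11 = -370*11 = -4070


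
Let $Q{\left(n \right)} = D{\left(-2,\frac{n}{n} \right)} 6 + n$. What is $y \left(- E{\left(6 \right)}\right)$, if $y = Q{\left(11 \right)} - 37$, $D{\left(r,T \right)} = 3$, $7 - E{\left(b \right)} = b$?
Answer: $8$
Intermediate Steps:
$E{\left(b \right)} = 7 - b$
$Q{\left(n \right)} = 18 + n$ ($Q{\left(n \right)} = 3 \cdot 6 + n = 18 + n$)
$y = -8$ ($y = \left(18 + 11\right) - 37 = 29 - 37 = -8$)
$y \left(- E{\left(6 \right)}\right) = - 8 \left(- (7 - 6)\right) = - 8 \left(\left(-1\right) 1\right) = \left(-8\right) \left(-1\right) = 8$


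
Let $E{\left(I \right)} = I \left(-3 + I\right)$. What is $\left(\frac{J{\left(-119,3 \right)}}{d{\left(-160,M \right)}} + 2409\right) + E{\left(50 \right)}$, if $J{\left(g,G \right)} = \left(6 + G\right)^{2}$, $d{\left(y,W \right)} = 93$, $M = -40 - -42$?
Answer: $\frac{147556}{31} \approx 4759.9$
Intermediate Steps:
$M = 2$ ($M = -40 + 42 = 2$)
$\left(\frac{J{\left(-119,3 \right)}}{d{\left(-160,M \right)}} + 2409\right) + E{\left(50 \right)} = \left(\frac{\left(6 + 3\right)^{2}}{93} + 2409\right) + 50 \left(-3 + 50\right) = \left(9^{2} \cdot \frac{1}{93} + 2409\right) + 50 \cdot 47 = \left(81 \cdot \frac{1}{93} + 2409\right) + 2350 = \left(\frac{27}{31} + 2409\right) + 2350 = \frac{74706}{31} + 2350 = \frac{147556}{31}$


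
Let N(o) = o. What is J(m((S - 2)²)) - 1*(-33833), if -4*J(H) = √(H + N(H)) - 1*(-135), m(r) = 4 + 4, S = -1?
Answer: 135193/4 ≈ 33798.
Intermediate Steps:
m(r) = 8
J(H) = -135/4 - √2*√H/4 (J(H) = -(√(H + H) - 1*(-135))/4 = -(√(2*H) + 135)/4 = -(√2*√H + 135)/4 = -(135 + √2*√H)/4 = -135/4 - √2*√H/4)
J(m((S - 2)²)) - 1*(-33833) = (-135/4 - √2*√8/4) - 1*(-33833) = (-135/4 - √2*2*√2/4) + 33833 = (-135/4 - 1) + 33833 = -139/4 + 33833 = 135193/4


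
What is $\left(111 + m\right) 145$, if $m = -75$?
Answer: $5220$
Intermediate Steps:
$\left(111 + m\right) 145 = \left(111 - 75\right) 145 = 36 \cdot 145 = 5220$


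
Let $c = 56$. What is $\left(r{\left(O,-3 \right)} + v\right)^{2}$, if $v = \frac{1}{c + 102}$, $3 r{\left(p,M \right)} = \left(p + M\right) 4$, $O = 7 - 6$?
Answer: $\frac{1590121}{224676} \approx 7.0774$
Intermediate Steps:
$O = 1$ ($O = 7 - 6 = 1$)
$r{\left(p,M \right)} = \frac{4 M}{3} + \frac{4 p}{3}$ ($r{\left(p,M \right)} = \frac{\left(p + M\right) 4}{3} = \frac{\left(M + p\right) 4}{3} = \frac{4 M + 4 p}{3} = \frac{4 M}{3} + \frac{4 p}{3}$)
$v = \frac{1}{158}$ ($v = \frac{1}{56 + 102} = \frac{1}{158} \approx 0.0063291$)
$\left(r{\left(O,-3 \right)} + v\right)^{2} = \left(\left(\frac{4}{3} \left(-3\right) + \frac{4}{3} \cdot 1\right) + \frac{1}{158}\right)^{2} = \left(\left(-4 + \frac{4}{3}\right) + \frac{1}{158}\right)^{2} = \left(- \frac{8}{3} + \frac{1}{158}\right)^{2} = \left(- \frac{1261}{474}\right)^{2} = \frac{1590121}{224676}$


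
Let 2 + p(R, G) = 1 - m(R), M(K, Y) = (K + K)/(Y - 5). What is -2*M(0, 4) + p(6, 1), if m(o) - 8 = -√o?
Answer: -9 + √6 ≈ -6.5505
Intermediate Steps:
m(o) = 8 - √o
M(K, Y) = 2*K/(-5 + Y) (M(K, Y) = (2*K)/(-5 + Y) = 2*K/(-5 + Y))
p(R, G) = -9 + √R (p(R, G) = -2 + (1 - (8 - √R)) = -2 + (1 + (-8 + √R)) = -2 + (-7 + √R) = -9 + √R)
-2*M(0, 4) + p(6, 1) = -4*0/(-5 + 4) + (-9 + √6) = -4*0/(-1) + (-9 + √6) = -4*0*(-1) + (-9 + √6) = -2*0 + (-9 + √6) = 0 + (-9 + √6) = -9 + √6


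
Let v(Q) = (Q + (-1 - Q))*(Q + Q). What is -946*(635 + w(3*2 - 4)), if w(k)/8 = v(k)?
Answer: -570438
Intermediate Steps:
v(Q) = -2*Q
w(k) = -16*k (w(k) = 8*(-2*k) = -16*k)
-946*(635 + w(3*2 - 4)) = -946*(635 - 16*(3*2 - 4)) = -946*(635 - 16*(6 - 4)) = -946*(635 - 16*2) = -946*(635 - 32) = -946*603 = -570438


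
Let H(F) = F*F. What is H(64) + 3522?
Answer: 7618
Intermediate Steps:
H(F) = F²
H(64) + 3522 = 64² + 3522 = 4096 + 3522 = 7618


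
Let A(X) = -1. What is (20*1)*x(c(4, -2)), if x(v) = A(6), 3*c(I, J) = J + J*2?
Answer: -20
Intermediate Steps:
c(I, J) = J (c(I, J) = (J + J*2)/3 = (J + 2*J)/3 = (3*J)/3 = J)
x(v) = -1
(20*1)*x(c(4, -2)) = (20*1)*(-1) = 20*(-1) = -20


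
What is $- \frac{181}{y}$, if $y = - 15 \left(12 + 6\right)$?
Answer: $\frac{181}{270} \approx 0.67037$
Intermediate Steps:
$y = -270$ ($y = \left(-15\right) 18 = -270$)
$- \frac{181}{y} = - \frac{181}{-270} = \left(-181\right) \left(- \frac{1}{270}\right) = \frac{181}{270}$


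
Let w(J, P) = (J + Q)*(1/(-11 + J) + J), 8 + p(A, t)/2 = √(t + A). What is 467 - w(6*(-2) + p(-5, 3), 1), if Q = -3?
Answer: 2*(-7443*I - 2695*√2)/(2*√2 + 39*I) ≈ -393.8 + 166.89*I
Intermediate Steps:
p(A, t) = -16 + 2*√(A + t) (p(A, t) = -16 + 2*√(t + A) = -16 + 2*√(A + t))
w(J, P) = (-3 + J)*(J + 1/(-11 + J)) (w(J, P) = (J - 3)*(1/(-11 + J) + J) = (-3 + J)*(J + 1/(-11 + J)))
467 - w(6*(-2) + p(-5, 3), 1) = 467 - (-3 + (6*(-2) + (-16 + 2*√(-5 + 3)))³ - 14*(6*(-2) + (-16 + 2*√(-5 + 3)))² + 34*(6*(-2) + (-16 + 2*√(-5 + 3))))/(-11 + (6*(-2) + (-16 + 2*√(-5 + 3)))) = 467 - (-3 + (-12 + (-16 + 2*√(-2)))³ - 14*(-12 + (-16 + 2*√(-2)))² + 34*(-12 + (-16 + 2*√(-2))))/(-11 + (-12 + (-16 + 2*√(-2)))) = 467 - (-3 + (-12 + (-16 + 2*(I*√2)))³ - 14*(-12 + (-16 + 2*(I*√2)))² + 34*(-12 + (-16 + 2*(I*√2))))/(-11 + (-12 + (-16 + 2*(I*√2)))) = 467 - (-3 + (-12 + (-16 + 2*I*√2))³ - 14*(-12 + (-16 + 2*I*√2))² + 34*(-12 + (-16 + 2*I*√2)))/(-11 + (-12 + (-16 + 2*I*√2))) = 467 - (-3 + (-28 + 2*I*√2)³ - 14*(-28 + 2*I*√2)² + 34*(-28 + 2*I*√2))/(-11 + (-28 + 2*I*√2)) = 467 - (-3 + (-28 + 2*I*√2)³ - 14*(-28 + 2*I*√2)² + (-952 + 68*I*√2))/(-39 + 2*I*√2) = 467 - (-955 + (-28 + 2*I*√2)³ - 14*(-28 + 2*I*√2)² + 68*I*√2)/(-39 + 2*I*√2)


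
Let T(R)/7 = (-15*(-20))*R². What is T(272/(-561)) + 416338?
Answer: 151309894/363 ≈ 4.1683e+5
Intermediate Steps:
T(R) = 2100*R² (T(R) = 7*((-15*(-20))*R²) = 7*(300*R²) = 2100*R²)
T(272/(-561)) + 416338 = 2100*(272/(-561))² + 416338 = 2100*(272*(-1/561))² + 416338 = 2100*(-16/33)² + 416338 = 2100*(256/1089) + 416338 = 179200/363 + 416338 = 151309894/363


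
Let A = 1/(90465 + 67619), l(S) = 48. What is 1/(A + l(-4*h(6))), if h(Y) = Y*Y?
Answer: 158084/7588033 ≈ 0.020833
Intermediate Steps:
h(Y) = Y**2
A = 1/158084 ≈ 6.3258e-6
1/(A + l(-4*h(6))) = 1/(1/158084 + 48) = 1/(7588033/158084) = 158084/7588033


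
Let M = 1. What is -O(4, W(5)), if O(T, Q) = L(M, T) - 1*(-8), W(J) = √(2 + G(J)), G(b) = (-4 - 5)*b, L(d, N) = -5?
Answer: -3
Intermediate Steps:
G(b) = -9*b
W(J) = √(2 - 9*J)
O(T, Q) = 3 (O(T, Q) = -5 - 1*(-8) = -5 + 8 = 3)
-O(4, W(5)) = -1*3 = -3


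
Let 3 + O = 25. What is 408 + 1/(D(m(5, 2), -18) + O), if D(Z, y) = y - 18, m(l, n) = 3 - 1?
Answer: 5711/14 ≈ 407.93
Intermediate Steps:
m(l, n) = 2
O = 22 (O = -3 + 25 = 22)
D(Z, y) = -18 + y
408 + 1/(D(m(5, 2), -18) + O) = 408 + 1/((-18 - 18) + 22) = 408 + 1/(-36 + 22) = 408 + 1/(-14) = 408 - 1/14 = 5711/14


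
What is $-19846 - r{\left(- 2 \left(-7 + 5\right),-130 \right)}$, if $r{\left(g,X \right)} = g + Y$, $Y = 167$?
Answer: $-20017$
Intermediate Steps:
$r{\left(g,X \right)} = 167 + g$ ($r{\left(g,X \right)} = g + 167 = 167 + g$)
$-19846 - r{\left(- 2 \left(-7 + 5\right),-130 \right)} = -19846 - \left(167 - 2 \left(-7 + 5\right)\right) = -19846 - \left(167 - -4\right) = -19846 - \left(167 + 4\right) = -19846 - 171 = -20017$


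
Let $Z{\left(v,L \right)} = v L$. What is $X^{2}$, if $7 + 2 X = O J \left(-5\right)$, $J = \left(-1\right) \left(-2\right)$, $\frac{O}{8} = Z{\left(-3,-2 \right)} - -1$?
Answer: $\frac{321489}{4} \approx 80372.0$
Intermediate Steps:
$Z{\left(v,L \right)} = L v$
$O = 56$ ($O = 8 \left(\left(-2\right) \left(-3\right) - -1\right) = 8 \left(6 + 1\right) = 8 \cdot 7 = 56$)
$J = 2$
$X = - \frac{567}{2}$ ($X = - \frac{7}{2} + \frac{56 \cdot 2 \left(-5\right)}{2} = - \frac{7}{2} + \frac{112 \left(-5\right)}{2} = - \frac{7}{2} + \frac{1}{2} \left(-560\right) = - \frac{7}{2} - 280 = - \frac{567}{2} \approx -283.5$)
$X^{2} = \left(- \frac{567}{2}\right)^{2} = \frac{321489}{4}$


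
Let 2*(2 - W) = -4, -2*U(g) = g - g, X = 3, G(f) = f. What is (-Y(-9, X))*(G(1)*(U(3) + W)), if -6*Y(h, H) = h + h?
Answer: -12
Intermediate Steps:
Y(h, H) = -h/3 (Y(h, H) = -(h + h)/6 = -h/3)
U(g) = 0 (U(g) = -(g - g)/2 = -1/2*0 = 0)
W = 4 (W = 2 - 1/2*(-4) = 2 + 2 = 4)
(-Y(-9, X))*(G(1)*(U(3) + W)) = (-(-1)*(-9)/3)*(1*(0 + 4)) = (-1*3)*(1*4) = -3*4 = -12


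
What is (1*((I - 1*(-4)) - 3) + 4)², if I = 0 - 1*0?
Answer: 25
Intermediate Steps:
I = 0 (I = 0 + 0 = 0)
(1*((I - 1*(-4)) - 3) + 4)² = (1*((0 - 1*(-4)) - 3) + 4)² = (1*((0 + 4) - 3) + 4)² = (1*(4 - 3) + 4)² = (1*1 + 4)² = (1 + 4)² = 5² = 25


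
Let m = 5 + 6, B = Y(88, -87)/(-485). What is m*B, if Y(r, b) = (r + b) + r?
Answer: -979/485 ≈ -2.0186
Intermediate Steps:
Y(r, b) = b + 2*r (Y(r, b) = (b + r) + r = b + 2*r)
B = -89/485 (B = (-87 + 2*88)/(-485) = (-87 + 176)*(-1/485) = 89*(-1/485) = -89/485 ≈ -0.18351)
m = 11
m*B = 11*(-89/485) = -979/485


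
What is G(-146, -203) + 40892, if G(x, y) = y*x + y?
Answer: 70327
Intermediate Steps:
G(x, y) = y + x*y (G(x, y) = x*y + y = y + x*y)
G(-146, -203) + 40892 = -203*(1 - 146) + 40892 = -203*(-145) + 40892 = 29435 + 40892 = 70327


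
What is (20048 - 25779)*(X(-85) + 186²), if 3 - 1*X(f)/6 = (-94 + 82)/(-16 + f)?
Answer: -20035243602/101 ≈ -1.9837e+8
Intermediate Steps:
X(f) = 18 + 72/(-16 + f) (X(f) = 18 - 6*(-94 + 82)/(-16 + f) = 18 - (-72)/(-16 + f) = 18 + 72/(-16 + f))
(20048 - 25779)*(X(-85) + 186²) = (20048 - 25779)*(18*(-12 - 85)/(-16 - 85) + 186²) = -5731*(18*(-97)/(-101) + 34596) = -5731*(18*(-1/101)*(-97) + 34596) = -5731*(1746/101 + 34596) = -5731*3495942/101 = -20035243602/101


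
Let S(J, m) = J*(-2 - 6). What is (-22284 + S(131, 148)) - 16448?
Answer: -39780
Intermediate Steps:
S(J, m) = -8*J (S(J, m) = J*(-8) = -8*J)
(-22284 + S(131, 148)) - 16448 = (-22284 - 8*131) - 16448 = (-22284 - 1048) - 16448 = -23332 - 16448 = -39780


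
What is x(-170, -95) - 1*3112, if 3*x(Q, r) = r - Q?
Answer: -3087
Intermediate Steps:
x(Q, r) = -Q/3 + r/3 (x(Q, r) = (r - Q)/3 = -Q/3 + r/3)
x(-170, -95) - 1*3112 = (-⅓*(-170) + (⅓)*(-95)) - 1*3112 = (170/3 - 95/3) - 3112 = 25 - 3112 = -3087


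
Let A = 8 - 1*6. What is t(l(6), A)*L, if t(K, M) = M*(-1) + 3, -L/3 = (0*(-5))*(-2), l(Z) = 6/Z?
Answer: 0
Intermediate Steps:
L = 0 (L = -3*0*(-5)*(-2) = -0*(-2) = -3*0 = 0)
A = 2 (A = 8 - 6 = 2)
t(K, M) = 3 - M (t(K, M) = -M + 3 = 3 - M)
t(l(6), A)*L = (3 - 1*2)*0 = (3 - 2)*0 = 1*0 = 0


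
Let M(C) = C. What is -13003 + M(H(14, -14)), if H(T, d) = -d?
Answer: -12989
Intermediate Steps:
-13003 + M(H(14, -14)) = -13003 - 1*(-14) = -13003 + 14 = -12989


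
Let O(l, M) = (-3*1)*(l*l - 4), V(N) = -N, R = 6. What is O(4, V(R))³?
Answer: -46656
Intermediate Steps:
O(l, M) = 12 - 3*l² (O(l, M) = -3*(l² - 4) = -3*(-4 + l²) = 12 - 3*l²)
O(4, V(R))³ = (12 - 3*4²)³ = (12 - 3*16)³ = (12 - 48)³ = (-36)³ = -46656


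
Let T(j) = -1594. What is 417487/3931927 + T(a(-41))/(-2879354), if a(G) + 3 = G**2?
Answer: 604180177518/5660704867579 ≈ 0.10673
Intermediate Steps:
a(G) = -3 + G**2
417487/3931927 + T(a(-41))/(-2879354) = 417487/3931927 - 1594/(-2879354) = 417487*(1/3931927) - 1594*(-1/2879354) = 417487/3931927 + 797/1439677 = 604180177518/5660704867579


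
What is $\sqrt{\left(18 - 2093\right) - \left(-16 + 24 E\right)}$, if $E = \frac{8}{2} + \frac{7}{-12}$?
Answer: $i \sqrt{2141} \approx 46.271 i$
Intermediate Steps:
$E = \frac{41}{12}$ ($E = 8 \cdot \frac{1}{2} + 7 \left(- \frac{1}{12}\right) = 4 - \frac{7}{12} = \frac{41}{12} \approx 3.4167$)
$\sqrt{\left(18 - 2093\right) - \left(-16 + 24 E\right)} = \sqrt{\left(18 - 2093\right) + \left(\left(-24\right) \frac{41}{12} + 16\right)} = \sqrt{\left(18 - 2093\right) + \left(-82 + 16\right)} = \sqrt{-2075 - 66} = \sqrt{-2141} = i \sqrt{2141}$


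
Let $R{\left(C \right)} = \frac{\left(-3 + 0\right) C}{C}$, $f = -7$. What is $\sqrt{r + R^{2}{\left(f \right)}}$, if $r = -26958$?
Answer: $i \sqrt{26949} \approx 164.16 i$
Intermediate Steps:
$R{\left(C \right)} = -3$ ($R{\left(C \right)} = \frac{\left(-3\right) C}{C} = -3$)
$\sqrt{r + R^{2}{\left(f \right)}} = \sqrt{-26958 + \left(-3\right)^{2}} = \sqrt{-26958 + 9} = \sqrt{-26949} = i \sqrt{26949}$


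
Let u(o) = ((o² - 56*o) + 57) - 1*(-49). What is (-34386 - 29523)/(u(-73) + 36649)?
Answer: -63909/46172 ≈ -1.3842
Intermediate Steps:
u(o) = 106 + o² - 56*o (u(o) = (57 + o² - 56*o) + 49 = 106 + o² - 56*o)
(-34386 - 29523)/(u(-73) + 36649) = (-34386 - 29523)/((106 + (-73)² - 56*(-73)) + 36649) = -63909/((106 + 5329 + 4088) + 36649) = -63909/(9523 + 36649) = -63909/46172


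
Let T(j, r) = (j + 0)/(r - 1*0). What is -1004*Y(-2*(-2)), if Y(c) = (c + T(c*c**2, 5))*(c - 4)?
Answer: 0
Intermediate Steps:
T(j, r) = j/r (T(j, r) = j/(r + 0) = j/r)
Y(c) = (-4 + c)*(c + c**3/5) (Y(c) = (c + (c*c**2)/5)*(c - 4) = (c + c**3*(1/5))*(-4 + c) = (c + c**3/5)*(-4 + c) = (-4 + c)*(c + c**3/5))
-1004*Y(-2*(-2)) = -1004*(-2*(-2))*(-20 + (-2*(-2))**3 - 4*(-2*(-2))**2 + 5*(-2*(-2)))/5 = -1004*4*(-20 + 4**3 - 4*4**2 + 5*4)/5 = -1004*4*(-20 + 64 - 4*16 + 20)/5 = -1004*4*(-20 + 64 - 64 + 20)/5 = -1004*4*0/5 = -1004*0 = 0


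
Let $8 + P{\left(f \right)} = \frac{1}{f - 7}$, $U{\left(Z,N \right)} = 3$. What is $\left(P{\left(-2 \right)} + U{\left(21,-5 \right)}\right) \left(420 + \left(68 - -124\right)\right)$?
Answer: $-3128$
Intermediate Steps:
$P{\left(f \right)} = -8 + \frac{1}{-7 + f}$ ($P{\left(f \right)} = -8 + \frac{1}{f - 7} = -8 + \frac{1}{-7 + f}$)
$\left(P{\left(-2 \right)} + U{\left(21,-5 \right)}\right) \left(420 + \left(68 - -124\right)\right) = \left(\frac{57 - -16}{-7 - 2} + 3\right) \left(420 + \left(68 - -124\right)\right) = \left(\frac{57 + 16}{-9} + 3\right) \left(420 + \left(68 + 124\right)\right) = \left(\left(- \frac{1}{9}\right) 73 + 3\right) \left(420 + 192\right) = \left(- \frac{73}{9} + 3\right) 612 = \left(- \frac{46}{9}\right) 612 = -3128$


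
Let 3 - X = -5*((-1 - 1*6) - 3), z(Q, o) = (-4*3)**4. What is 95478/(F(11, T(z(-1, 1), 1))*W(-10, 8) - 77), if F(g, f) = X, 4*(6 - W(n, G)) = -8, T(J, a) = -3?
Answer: -31826/151 ≈ -210.77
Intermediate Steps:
z(Q, o) = 20736 (z(Q, o) = (-12)**4 = 20736)
W(n, G) = 8 (W(n, G) = 6 - 1/4*(-8) = 6 + 2 = 8)
X = -47 (X = 3 - (-5)*((-1 - 1*6) - 3) = 3 - (-5)*((-1 - 6) - 3) = 3 - (-5)*(-7 - 3) = 3 - (-5)*(-10) = 3 - 1*50 = 3 - 50 = -47)
F(g, f) = -47
95478/(F(11, T(z(-1, 1), 1))*W(-10, 8) - 77) = 95478/(-47*8 - 77) = 95478/(-376 - 77) = 95478/(-453) = 95478*(-1/453) = -31826/151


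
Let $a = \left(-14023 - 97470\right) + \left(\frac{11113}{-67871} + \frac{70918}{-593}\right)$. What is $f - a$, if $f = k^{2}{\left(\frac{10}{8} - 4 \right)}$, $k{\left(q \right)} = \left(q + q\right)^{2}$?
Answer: $\frac{72463419172479}{643960048} \approx 1.1253 \cdot 10^{5}$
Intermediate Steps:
$k{\left(q \right)} = 4 q^{2}$ ($k{\left(q \right)} = \left(2 q\right)^{2} = 4 q^{2}$)
$f = \frac{14641}{16}$ ($f = \left(4 \left(\frac{10}{8} - 4\right)^{2}\right)^{2} = \left(4 \left(10 \cdot \frac{1}{8} - 4\right)^{2}\right)^{2} = \left(4 \left(\frac{5}{4} - 4\right)^{2}\right)^{2} = \left(4 \left(- \frac{11}{4}\right)^{2}\right)^{2} = \left(4 \cdot \frac{121}{16}\right)^{2} = \left(\frac{121}{4}\right)^{2} = \frac{14641}{16} \approx 915.06$)
$a = - \frac{4492134717566}{40247503}$ ($a = -111493 + \left(11113 \left(- \frac{1}{67871}\right) + 70918 \left(- \frac{1}{593}\right)\right) = -111493 - \frac{4819865587}{40247503} = - \frac{4492134717566}{40247503} \approx -1.1161 \cdot 10^{5}$)
$f - a = \frac{14641}{16} - - \frac{4492134717566}{40247503} = \frac{14641}{16} + \frac{4492134717566}{40247503} = \frac{72463419172479}{643960048}$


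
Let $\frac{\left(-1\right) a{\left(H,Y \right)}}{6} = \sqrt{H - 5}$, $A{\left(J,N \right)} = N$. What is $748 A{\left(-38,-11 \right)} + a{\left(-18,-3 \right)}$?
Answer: $-8228 - 6 i \sqrt{23} \approx -8228.0 - 28.775 i$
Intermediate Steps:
$a{\left(H,Y \right)} = - 6 \sqrt{-5 + H}$ ($a{\left(H,Y \right)} = - 6 \sqrt{H - 5} = - 6 \sqrt{-5 + H}$)
$748 A{\left(-38,-11 \right)} + a{\left(-18,-3 \right)} = 748 \left(-11\right) - 6 \sqrt{-5 - 18} = -8228 - 6 \sqrt{-23} = -8228 - 6 i \sqrt{23}$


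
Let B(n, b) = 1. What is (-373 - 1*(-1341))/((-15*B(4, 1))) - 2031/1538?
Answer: -1519249/23070 ≈ -65.854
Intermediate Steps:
(-373 - 1*(-1341))/((-15*B(4, 1))) - 2031/1538 = (-373 - 1*(-1341))/((-15*1)) - 2031/1538 = (-373 + 1341)/(-15) - 2031*1/1538 = 968*(-1/15) - 2031/1538 = -968/15 - 2031/1538 = -1519249/23070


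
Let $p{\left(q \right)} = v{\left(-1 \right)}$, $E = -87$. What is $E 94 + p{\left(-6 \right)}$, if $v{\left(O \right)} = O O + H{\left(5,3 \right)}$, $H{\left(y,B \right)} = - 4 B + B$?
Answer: $-8186$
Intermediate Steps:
$H{\left(y,B \right)} = - 3 B$
$v{\left(O \right)} = -9 + O^{2}$ ($v{\left(O \right)} = O O - 9 = O^{2} - 9 = -9 + O^{2}$)
$p{\left(q \right)} = -8$ ($p{\left(q \right)} = -9 + \left(-1\right)^{2} = -9 + 1 = -8$)
$E 94 + p{\left(-6 \right)} = \left(-87\right) 94 - 8 = -8178 - 8 = -8186$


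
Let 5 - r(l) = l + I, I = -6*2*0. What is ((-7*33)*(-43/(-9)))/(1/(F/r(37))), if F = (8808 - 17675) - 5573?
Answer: -5976355/12 ≈ -4.9803e+5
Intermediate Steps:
F = -14440 (F = -8867 - 5573 = -14440)
I = 0 (I = -12*0 = 0)
r(l) = 5 - l (r(l) = 5 - (l + 0) = 5 - l)
((-7*33)*(-43/(-9)))/(1/(F/r(37))) = ((-7*33)*(-43/(-9)))/(1/(-14440/(5 - 1*37))) = (-(-9933)*(-1)/9)/(1/(-14440/(5 - 37))) = (-231*43/9)/(1/(-14440/(-32))) = -3311*(-14440*(-1/32))/3 = -3311/(3*(1/(1805/4))) = -3311/(3*4/1805) = -3311/3*1805/4 = -5976355/12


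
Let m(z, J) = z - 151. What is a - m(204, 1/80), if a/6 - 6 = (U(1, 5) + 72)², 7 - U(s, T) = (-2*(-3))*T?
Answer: 14389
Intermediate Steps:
U(s, T) = 7 - 6*T (U(s, T) = 7 - (-2*(-3))*T = 7 - 6*T)
m(z, J) = -151 + z
a = 14442 (a = 36 + 6*((7 - 6*5) + 72)² = 36 + 6*((7 - 30) + 72)² = 36 + 6*(-23 + 72)² = 36 + 6*49² = 36 + 6*2401 = 36 + 14406 = 14442)
a - m(204, 1/80) = 14442 - (-151 + 204) = 14442 - 1*53 = 14442 - 53 = 14389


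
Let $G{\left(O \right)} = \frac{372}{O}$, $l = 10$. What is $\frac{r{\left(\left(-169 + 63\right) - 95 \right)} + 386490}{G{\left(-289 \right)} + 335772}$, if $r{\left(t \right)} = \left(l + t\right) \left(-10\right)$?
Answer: $\frac{14030950}{12129717} \approx 1.1567$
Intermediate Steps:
$r{\left(t \right)} = -100 - 10 t$ ($r{\left(t \right)} = \left(10 + t\right) \left(-10\right) = -100 - 10 t$)
$\frac{r{\left(\left(-169 + 63\right) - 95 \right)} + 386490}{G{\left(-289 \right)} + 335772} = \frac{\left(-100 - 10 \left(\left(-169 + 63\right) - 95\right)\right) + 386490}{\frac{372}{-289} + 335772} = \frac{\left(-100 - 10 \left(-106 - 95\right)\right) + 386490}{372 \left(- \frac{1}{289}\right) + 335772} = \frac{\left(-100 - -2010\right) + 386490}{- \frac{372}{289} + 335772} = \frac{\left(-100 + 2010\right) + 386490}{\frac{97037736}{289}} = \left(1910 + 386490\right) \frac{289}{97037736} = 388400 \cdot \frac{289}{97037736} = \frac{14030950}{12129717}$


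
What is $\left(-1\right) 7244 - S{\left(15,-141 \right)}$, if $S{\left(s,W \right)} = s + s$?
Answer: $-7274$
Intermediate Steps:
$S{\left(s,W \right)} = 2 s$
$\left(-1\right) 7244 - S{\left(15,-141 \right)} = \left(-1\right) 7244 - 2 \cdot 15 = -7244 - 30 = -7274$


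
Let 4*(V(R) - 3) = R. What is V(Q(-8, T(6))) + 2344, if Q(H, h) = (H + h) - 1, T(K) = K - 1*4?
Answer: 9381/4 ≈ 2345.3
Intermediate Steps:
T(K) = -4 + K (T(K) = K - 4 = -4 + K)
Q(H, h) = -1 + H + h
V(R) = 3 + R/4
V(Q(-8, T(6))) + 2344 = (3 + (-1 - 8 + (-4 + 6))/4) + 2344 = (3 + (-1 - 8 + 2)/4) + 2344 = (3 + (¼)*(-7)) + 2344 = (3 - 7/4) + 2344 = 5/4 + 2344 = 9381/4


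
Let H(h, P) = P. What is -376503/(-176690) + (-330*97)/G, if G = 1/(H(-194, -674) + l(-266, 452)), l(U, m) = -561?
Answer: 6984971298003/176690 ≈ 3.9532e+7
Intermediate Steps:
G = -1/1235 (G = 1/(-674 - 561) = 1/(-1235) = -1/1235 ≈ -0.00080972)
-376503/(-176690) + (-330*97)/G = -376503/(-176690) + (-330*97)/(-1/1235) = -376503*(-1/176690) - 32010*(-1235) = 376503/176690 + 39532350 = 6984971298003/176690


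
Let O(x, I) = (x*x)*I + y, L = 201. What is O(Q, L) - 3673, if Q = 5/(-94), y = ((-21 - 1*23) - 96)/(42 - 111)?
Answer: -2237785567/609684 ≈ -3670.4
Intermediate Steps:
y = 140/69 (y = ((-21 - 23) - 96)/(-69) = (-44 - 96)*(-1/69) = -140*(-1/69) = 140/69 ≈ 2.0290)
Q = -5/94 (Q = 5*(-1/94) = -5/94 ≈ -0.053191)
O(x, I) = 140/69 + I*x**2 (O(x, I) = (x*x)*I + 140/69 = x**2*I + 140/69 = I*x**2 + 140/69 = 140/69 + I*x**2)
O(Q, L) - 3673 = (140/69 + 201*(-5/94)**2) - 3673 = (140/69 + 201*(25/8836)) - 3673 = (140/69 + 5025/8836) - 3673 = 1583765/609684 - 3673 = -2237785567/609684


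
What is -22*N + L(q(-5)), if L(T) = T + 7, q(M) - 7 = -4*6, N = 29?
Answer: -648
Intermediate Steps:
q(M) = -17 (q(M) = 7 - 4*6 = 7 - 24 = -17)
L(T) = 7 + T
-22*N + L(q(-5)) = -22*29 + (7 - 17) = -638 - 10 = -648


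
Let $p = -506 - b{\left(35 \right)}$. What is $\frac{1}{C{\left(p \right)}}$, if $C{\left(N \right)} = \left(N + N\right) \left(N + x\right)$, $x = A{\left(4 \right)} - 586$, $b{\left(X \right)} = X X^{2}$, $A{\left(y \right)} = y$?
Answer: $\frac{1}{3814317806} \approx 2.6217 \cdot 10^{-10}$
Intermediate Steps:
$b{\left(X \right)} = X^{3}$
$x = -582$ ($x = 4 - 586 = -582$)
$p = -43381$ ($p = -506 - 35^{3} = -506 - 42875 = -43381$)
$C{\left(N \right)} = 2 N \left(-582 + N\right)$ ($C{\left(N \right)} = \left(N + N\right) \left(N - 582\right) = 2 N \left(-582 + N\right)$)
$\frac{1}{C{\left(p \right)}} = \frac{1}{2 \left(-43381\right) \left(-582 - 43381\right)} = \frac{1}{2 \left(-43381\right) \left(-43963\right)} = \frac{1}{3814317806}$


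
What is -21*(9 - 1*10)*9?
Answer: 189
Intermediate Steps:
-21*(9 - 1*10)*9 = -21*(9 - 10)*9 = -21*(-1)*9 = 21*9 = 189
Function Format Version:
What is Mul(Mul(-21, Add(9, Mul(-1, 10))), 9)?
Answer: 189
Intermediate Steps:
Mul(Mul(-21, Add(9, Mul(-1, 10))), 9) = Mul(Mul(-21, Add(9, -10)), 9) = Mul(Mul(-21, -1), 9) = Mul(21, 9) = 189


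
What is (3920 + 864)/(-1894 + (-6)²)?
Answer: -2392/929 ≈ -2.5748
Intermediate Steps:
(3920 + 864)/(-1894 + (-6)²) = 4784/(-1894 + 36) = 4784/(-1858) = 4784*(-1/1858) = -2392/929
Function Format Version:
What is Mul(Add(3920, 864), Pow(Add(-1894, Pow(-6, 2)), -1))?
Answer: Rational(-2392, 929) ≈ -2.5748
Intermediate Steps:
Mul(Add(3920, 864), Pow(Add(-1894, Pow(-6, 2)), -1)) = Mul(4784, Pow(Add(-1894, 36), -1)) = Mul(4784, Pow(-1858, -1)) = Mul(4784, Rational(-1, 1858)) = Rational(-2392, 929)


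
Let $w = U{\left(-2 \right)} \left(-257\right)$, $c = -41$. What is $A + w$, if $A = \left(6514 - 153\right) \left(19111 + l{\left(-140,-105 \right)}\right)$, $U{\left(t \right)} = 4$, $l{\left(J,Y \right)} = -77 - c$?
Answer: $121335047$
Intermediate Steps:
$l{\left(J,Y \right)} = -36$ ($l{\left(J,Y \right)} = -77 - -41 = -77 + 41 = -36$)
$A = 121336075$ ($A = \left(6514 - 153\right) \left(19111 - 36\right) = 6361 \cdot 19075 = 121336075$)
$w = -1028$ ($w = 4 \left(-257\right) = -1028$)
$A + w = 121336075 - 1028 = 121335047$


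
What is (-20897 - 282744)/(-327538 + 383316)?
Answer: -303641/55778 ≈ -5.4437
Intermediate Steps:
(-20897 - 282744)/(-327538 + 383316) = -303641/55778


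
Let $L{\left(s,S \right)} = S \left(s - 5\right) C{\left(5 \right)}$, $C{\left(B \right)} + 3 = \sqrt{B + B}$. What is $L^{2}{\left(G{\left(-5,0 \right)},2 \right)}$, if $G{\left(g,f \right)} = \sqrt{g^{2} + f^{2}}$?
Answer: $0$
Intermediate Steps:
$C{\left(B \right)} = -3 + \sqrt{2} \sqrt{B}$ ($C{\left(B \right)} = -3 + \sqrt{B + B} = -3 + \sqrt{2 B} = -3 + \sqrt{2} \sqrt{B}$)
$G{\left(g,f \right)} = \sqrt{f^{2} + g^{2}}$
$L{\left(s,S \right)} = S \left(-5 + s\right) \left(-3 + \sqrt{10}\right)$ ($L{\left(s,S \right)} = S \left(s - 5\right) \left(-3 + \sqrt{2} \sqrt{5}\right) = S \left(s - 5\right) \left(-3 + \sqrt{10}\right) = S \left(-5 + s\right) \left(-3 + \sqrt{10}\right)$)
$L^{2}{\left(G{\left(-5,0 \right)},2 \right)} = \left(\left(-1\right) 2 \left(-5 + \sqrt{0^{2} + \left(-5\right)^{2}}\right) \left(3 - \sqrt{10}\right)\right)^{2} = \left(\left(-1\right) 2 \left(-5 + \sqrt{0 + 25}\right) \left(3 - \sqrt{10}\right)\right)^{2} = \left(\left(-1\right) 2 \left(-5 + \sqrt{25}\right) \left(3 - \sqrt{10}\right)\right)^{2} = \left(\left(-1\right) 2 \left(-5 + 5\right) \left(3 - \sqrt{10}\right)\right)^{2} = \left(\left(-1\right) 2 \cdot 0 \left(3 - \sqrt{10}\right)\right)^{2} = 0^{2} = 0$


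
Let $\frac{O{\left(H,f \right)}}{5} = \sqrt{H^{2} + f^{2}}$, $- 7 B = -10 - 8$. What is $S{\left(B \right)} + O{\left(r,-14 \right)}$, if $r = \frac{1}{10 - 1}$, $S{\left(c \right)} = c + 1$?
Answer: $\frac{25}{7} + \frac{5 \sqrt{15877}}{9} \approx 73.574$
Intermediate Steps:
$B = \frac{18}{7}$ ($B = - \frac{-10 - 8}{7} = \left(- \frac{1}{7}\right) \left(-18\right) = \frac{18}{7} \approx 2.5714$)
$S{\left(c \right)} = 1 + c$
$r = \frac{1}{9} \approx 0.11111$
$O{\left(H,f \right)} = 5 \sqrt{H^{2} + f^{2}}$
$S{\left(B \right)} + O{\left(r,-14 \right)} = \left(1 + \frac{18}{7}\right) + 5 \sqrt{\left(\frac{1}{9}\right)^{2} + \left(-14\right)^{2}} = \frac{25}{7} + 5 \sqrt{\frac{1}{81} + 196} = \frac{25}{7} + 5 \sqrt{\frac{15877}{81}} = \frac{25}{7} + 5 \frac{\sqrt{15877}}{9} = \frac{25}{7} + \frac{5 \sqrt{15877}}{9}$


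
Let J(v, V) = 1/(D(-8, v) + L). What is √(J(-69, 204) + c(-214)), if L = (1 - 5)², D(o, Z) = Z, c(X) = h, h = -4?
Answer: I*√11289/53 ≈ 2.0047*I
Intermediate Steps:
c(X) = -4
L = 16 (L = (-4)² = 16)
J(v, V) = 1/(16 + v) (J(v, V) = 1/(v + 16) = 1/(16 + v))
√(J(-69, 204) + c(-214)) = √(1/(16 - 69) - 4) = √(1/(-53) - 4) = √(-1/53 - 4) = √(-213/53) = I*√11289/53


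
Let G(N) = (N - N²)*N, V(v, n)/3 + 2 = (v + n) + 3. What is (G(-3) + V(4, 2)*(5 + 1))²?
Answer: 26244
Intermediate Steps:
V(v, n) = 3 + 3*n + 3*v (V(v, n) = -6 + 3*((v + n) + 3) = -6 + 3*((n + v) + 3) = -6 + 3*(3 + n + v) = -6 + (9 + 3*n + 3*v) = 3 + 3*n + 3*v)
G(N) = N*(N - N²)
(G(-3) + V(4, 2)*(5 + 1))² = ((-3)²*(1 - 1*(-3)) + (3 + 3*2 + 3*4)*(5 + 1))² = (9*(1 + 3) + (3 + 6 + 12)*6)² = (9*4 + 21*6)² = (36 + 126)² = 162² = 26244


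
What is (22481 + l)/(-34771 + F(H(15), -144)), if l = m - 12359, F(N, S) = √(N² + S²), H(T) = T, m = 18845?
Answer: -1007211557/1209001480 - 86901*√2329/1209001480 ≈ -0.83656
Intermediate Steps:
l = 6486 (l = 18845 - 12359 = 6486)
(22481 + l)/(-34771 + F(H(15), -144)) = (22481 + 6486)/(-34771 + √(15² + (-144)²)) = 28967/(-34771 + √(225 + 20736)) = 28967/(-34771 + √20961) = 28967/(-34771 + 3*√2329)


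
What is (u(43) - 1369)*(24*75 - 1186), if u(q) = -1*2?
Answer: -841794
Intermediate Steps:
u(q) = -2
(u(43) - 1369)*(24*75 - 1186) = (-2 - 1369)*(24*75 - 1186) = -1371*(1800 - 1186) = -1371*614 = -841794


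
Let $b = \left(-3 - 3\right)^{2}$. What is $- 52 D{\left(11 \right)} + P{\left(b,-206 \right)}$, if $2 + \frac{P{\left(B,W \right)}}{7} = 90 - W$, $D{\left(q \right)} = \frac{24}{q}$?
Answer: $\frac{21390}{11} \approx 1944.5$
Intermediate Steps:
$b = 36$ ($b = \left(-6\right)^{2} = 36$)
$P{\left(B,W \right)} = 616 - 7 W$ ($P{\left(B,W \right)} = -14 + 7 \left(90 - W\right) = -14 - \left(-630 + 7 W\right) = 616 - 7 W$)
$- 52 D{\left(11 \right)} + P{\left(b,-206 \right)} = - 52 \cdot \frac{24}{11} + \left(616 - -1442\right) = - 52 \cdot 24 \cdot \frac{1}{11} + \left(616 + 1442\right) = \left(-52\right) \frac{24}{11} + 2058 = - \frac{1248}{11} + 2058 = \frac{21390}{11}$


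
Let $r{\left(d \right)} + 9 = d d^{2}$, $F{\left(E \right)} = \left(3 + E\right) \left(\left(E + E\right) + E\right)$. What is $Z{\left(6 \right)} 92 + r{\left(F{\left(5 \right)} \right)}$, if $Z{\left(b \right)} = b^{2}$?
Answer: $1731303$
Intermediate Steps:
$F{\left(E \right)} = 3 E \left(3 + E\right)$ ($F{\left(E \right)} = \left(3 + E\right) \left(2 E + E\right) = \left(3 + E\right) 3 E = 3 E \left(3 + E\right)$)
$r{\left(d \right)} = -9 + d^{3}$ ($r{\left(d \right)} = -9 + d d^{2} = -9 + d^{3}$)
$Z{\left(6 \right)} 92 + r{\left(F{\left(5 \right)} \right)} = 6^{2} \cdot 92 - \left(9 - \left(3 \cdot 5 \left(3 + 5\right)\right)^{3}\right) = 36 \cdot 92 - \left(9 - \left(3 \cdot 5 \cdot 8\right)^{3}\right) = 3312 - \left(9 - 120^{3}\right) = 3312 + \left(-9 + 1728000\right) = 3312 + 1727991 = 1731303$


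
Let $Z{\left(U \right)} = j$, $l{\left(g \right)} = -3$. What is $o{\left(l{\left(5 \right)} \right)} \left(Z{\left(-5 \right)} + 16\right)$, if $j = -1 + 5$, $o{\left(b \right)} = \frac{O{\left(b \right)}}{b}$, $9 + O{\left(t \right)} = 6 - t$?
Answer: $0$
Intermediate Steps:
$O{\left(t \right)} = -3 - t$ ($O{\left(t \right)} = -9 - \left(-6 + t\right) = -3 - t$)
$o{\left(b \right)} = \frac{-3 - b}{b}$
$j = 4$
$Z{\left(U \right)} = 4$
$o{\left(l{\left(5 \right)} \right)} \left(Z{\left(-5 \right)} + 16\right) = \frac{-3 - -3}{-3} \left(4 + 16\right) = - \frac{-3 + 3}{3} \cdot 20 = \left(- \frac{1}{3}\right) 0 \cdot 20 = 0 \cdot 20 = 0$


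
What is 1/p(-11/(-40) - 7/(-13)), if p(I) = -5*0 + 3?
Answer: 1/3 ≈ 0.33333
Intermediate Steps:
p(I) = 3 (p(I) = 0 + 3 = 3)
1/p(-11/(-40) - 7/(-13)) = 1/3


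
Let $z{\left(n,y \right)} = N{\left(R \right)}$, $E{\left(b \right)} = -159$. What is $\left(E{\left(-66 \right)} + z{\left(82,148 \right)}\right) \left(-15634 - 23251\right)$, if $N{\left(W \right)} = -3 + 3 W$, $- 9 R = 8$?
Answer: $\frac{19209190}{3} \approx 6.4031 \cdot 10^{6}$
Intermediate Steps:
$R = - \frac{8}{9}$ ($R = \left(- \frac{1}{9}\right) 8 = - \frac{8}{9} \approx -0.88889$)
$z{\left(n,y \right)} = - \frac{17}{3}$ ($z{\left(n,y \right)} = -3 + 3 \left(- \frac{8}{9}\right) = -3 - \frac{8}{3} = - \frac{17}{3}$)
$\left(E{\left(-66 \right)} + z{\left(82,148 \right)}\right) \left(-15634 - 23251\right) = \left(-159 - \frac{17}{3}\right) \left(-15634 - 23251\right) = \left(- \frac{494}{3}\right) \left(-38885\right) = \frac{19209190}{3}$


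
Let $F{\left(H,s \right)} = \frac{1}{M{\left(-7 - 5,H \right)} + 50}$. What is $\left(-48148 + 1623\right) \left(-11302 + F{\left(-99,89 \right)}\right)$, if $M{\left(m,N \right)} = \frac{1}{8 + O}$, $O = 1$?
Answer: $\frac{237146904325}{451} \approx 5.2582 \cdot 10^{8}$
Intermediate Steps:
$M{\left(m,N \right)} = \frac{1}{9}$ ($M{\left(m,N \right)} = \frac{1}{8 + 1} = \frac{1}{9}$)
$F{\left(H,s \right)} = \frac{9}{451}$ ($F{\left(H,s \right)} = \frac{1}{\frac{1}{9} + 50} = \frac{1}{\frac{451}{9}} = \frac{9}{451}$)
$\left(-48148 + 1623\right) \left(-11302 + F{\left(-99,89 \right)}\right) = \left(-48148 + 1623\right) \left(-11302 + \frac{9}{451}\right) = \left(-46525\right) \left(- \frac{5097193}{451}\right) = \frac{237146904325}{451}$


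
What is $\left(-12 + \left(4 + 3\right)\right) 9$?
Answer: $-45$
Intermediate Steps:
$\left(-12 + \left(4 + 3\right)\right) 9 = \left(-12 + 7\right) 9 = \left(-5\right) 9 = -45$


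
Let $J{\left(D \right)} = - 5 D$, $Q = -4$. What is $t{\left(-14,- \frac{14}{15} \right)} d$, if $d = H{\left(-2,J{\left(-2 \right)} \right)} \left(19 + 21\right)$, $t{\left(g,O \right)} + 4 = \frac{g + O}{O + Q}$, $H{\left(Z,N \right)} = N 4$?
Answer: $- \frac{57600}{37} \approx -1556.8$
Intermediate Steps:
$H{\left(Z,N \right)} = 4 N$
$t{\left(g,O \right)} = -4 + \frac{O + g}{-4 + O}$ ($t{\left(g,O \right)} = -4 + \frac{g + O}{O - 4} = -4 + \frac{O + g}{-4 + O}$)
$d = 1600$ ($d = 4 \left(\left(-5\right) \left(-2\right)\right) \left(19 + 21\right) = 4 \cdot 10 \cdot 40 = 40 \cdot 40 = 1600$)
$t{\left(-14,- \frac{14}{15} \right)} d = \frac{16 - 14 - 3 \left(- \frac{14}{15}\right)}{-4 - \frac{14}{15}} \cdot 1600 = \frac{16 - 14 - 3 \left(\left(-14\right) \frac{1}{15}\right)}{-4 - \frac{14}{15}} \cdot 1600 = \frac{16 - 14 - - \frac{14}{5}}{-4 - \frac{14}{15}} \cdot 1600 = \frac{16 - 14 + \frac{14}{5}}{- \frac{74}{15}} \cdot 1600 = \left(- \frac{15}{74}\right) \frac{24}{5} \cdot 1600 = \left(- \frac{36}{37}\right) 1600 = - \frac{57600}{37}$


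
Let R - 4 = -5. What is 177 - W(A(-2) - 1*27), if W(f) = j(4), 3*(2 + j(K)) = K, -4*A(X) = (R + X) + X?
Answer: 533/3 ≈ 177.67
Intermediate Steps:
R = -1 (R = 4 - 5 = -1)
A(X) = ¼ - X/2 (A(X) = -((-1 + X) + X)/4 = -(-1 + 2*X)/4 = ¼ - X/2)
j(K) = -2 + K/3
W(f) = -⅔ (W(f) = -2 + (⅓)*4 = -2 + 4/3 = -⅔)
177 - W(A(-2) - 1*27) = 177 - 1*(-⅔) = 177 + ⅔ = 533/3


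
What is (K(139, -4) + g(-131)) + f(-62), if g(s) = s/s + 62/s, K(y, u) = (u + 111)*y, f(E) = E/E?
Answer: 1948563/131 ≈ 14875.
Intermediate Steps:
f(E) = 1
K(y, u) = y*(111 + u) (K(y, u) = (111 + u)*y = y*(111 + u))
g(s) = 1 + 62/s
(K(139, -4) + g(-131)) + f(-62) = (139*(111 - 4) + (62 - 131)/(-131)) + 1 = (139*107 - 1/131*(-69)) + 1 = (14873 + 69/131) + 1 = 1948432/131 + 1 = 1948563/131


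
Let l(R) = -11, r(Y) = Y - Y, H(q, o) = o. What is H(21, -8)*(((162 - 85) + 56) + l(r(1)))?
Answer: -976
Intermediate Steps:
r(Y) = 0
H(21, -8)*(((162 - 85) + 56) + l(r(1))) = -8*(((162 - 85) + 56) - 11) = -8*((77 + 56) - 11) = -8*(133 - 11) = -8*122 = -976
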